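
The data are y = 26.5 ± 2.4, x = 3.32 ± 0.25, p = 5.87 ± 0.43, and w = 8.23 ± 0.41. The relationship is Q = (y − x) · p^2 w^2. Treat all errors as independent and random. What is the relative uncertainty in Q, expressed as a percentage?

20.5%

Let u = y − x = 23.2. δu = √(δy² + δx²) = √(5.76 + 0.0625) = 2.41, so δu/u = 0.104.
Q is then a monomial in u, p, w:
δQ/Q = √((δu/u)² + (2·δp/p)² + (2·δw/w)²) = √(0.0108 + 0.0215 + 0.00993) = 0.205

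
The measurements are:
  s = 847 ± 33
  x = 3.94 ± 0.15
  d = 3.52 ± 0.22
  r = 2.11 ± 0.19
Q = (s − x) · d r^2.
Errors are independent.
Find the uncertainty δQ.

2570

Let u = s − x = 843. δu = √(δs² + δx²) = √(1090 + 0.0225) = 33.0, so δu/u = 0.0391.
Q is then a monomial in u, d, r:
δQ/Q = √((δu/u)² + (1·δd/d)² + (2·δr/r)²) = √(0.00153 + 0.00391 + 0.0324) = 0.195
Q = 13200, so δQ = 0.195 × 13200 = 2570.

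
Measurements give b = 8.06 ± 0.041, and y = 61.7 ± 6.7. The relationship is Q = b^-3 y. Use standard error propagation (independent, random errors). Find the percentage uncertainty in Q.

11.0%

Products/powers → add relative errors in quadrature, weighted by exponent:
  (-3·δb/b)² = (-3×0.00509)² = 0.000233;  (1·δy/y)² = (1×0.109)² = 0.0118
δQ/Q = √(0.0120) = 0.110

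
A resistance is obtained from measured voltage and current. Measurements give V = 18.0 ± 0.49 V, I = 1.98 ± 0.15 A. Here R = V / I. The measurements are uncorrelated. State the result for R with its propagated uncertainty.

9.09 ± 0.732 Ω

For a monomial R ∝ V, I^-1, fractional errors add in quadrature:
  (1·δV/V)² = (1×0.0272)² = 0.000741;  (-1·δI/I)² = (-1×0.0758)² = 0.00574
δR/R = √(0.00648) = 0.0805
R = 9.09 Ω, so δR = 0.0805 × 9.09 = 0.732 Ω.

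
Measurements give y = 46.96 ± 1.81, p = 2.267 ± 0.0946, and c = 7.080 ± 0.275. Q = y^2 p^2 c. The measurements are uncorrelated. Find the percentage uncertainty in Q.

12.0%

Products/powers → add relative errors in quadrature, weighted by exponent:
  (2·δy/y)² = (2×0.0385)² = 0.00594;  (2·δp/p)² = (2×0.0417)² = 0.00697;  (1·δc/c)² = (1×0.0388)² = 0.00151
δQ/Q = √(0.0144) = 0.120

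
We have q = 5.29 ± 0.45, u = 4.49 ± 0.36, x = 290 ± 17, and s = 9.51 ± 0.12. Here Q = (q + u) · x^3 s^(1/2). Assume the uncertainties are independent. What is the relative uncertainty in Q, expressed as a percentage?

18.6%

Let w = q + u = 9.78. δw = √(δq² + δu²) = √(0.203 + 0.130) = 0.576, so δw/w = 0.0589.
Q is then a monomial in w, x, s:
δQ/Q = √((δw/w)² + (3·δx/x)² + (½·δs/s)²) = √(0.00347 + 0.0309 + 3.98e-05) = 0.186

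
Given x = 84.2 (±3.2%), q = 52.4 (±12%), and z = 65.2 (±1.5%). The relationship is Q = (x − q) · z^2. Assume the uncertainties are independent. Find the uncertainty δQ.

29400

Let u = x − q = 31.8. δu = √(δx² + δq²) = √(7.26 + 39.5) = 6.84, so δu/u = 0.215.
Q is then a monomial in u, z:
δQ/Q = √((δu/u)² + (2·δz/z)²) = √(0.0463 + 0.000900) = 0.217
Q = 1.35e+05, so δQ = 0.217 × 1.35e+05 = 29400.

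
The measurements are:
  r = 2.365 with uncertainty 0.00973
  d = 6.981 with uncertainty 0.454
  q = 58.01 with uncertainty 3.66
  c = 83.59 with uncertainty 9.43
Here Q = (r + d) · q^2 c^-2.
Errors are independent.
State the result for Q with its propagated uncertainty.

Let u = r + d = 9.346. δu = √(δr² + δd²) = √(9.47e-05 + 0.206) = 0.454, so δu/u = 0.0486.
Q is then a monomial in u, q, c:
δQ/Q = √((δu/u)² + (2·δq/q)² + (-2·δc/c)²) = √(0.00236 + 0.0159 + 0.0509) = 0.263
Q = 4.501, so δQ = 0.263 × 4.501 = 1.18.

4.501 ± 1.18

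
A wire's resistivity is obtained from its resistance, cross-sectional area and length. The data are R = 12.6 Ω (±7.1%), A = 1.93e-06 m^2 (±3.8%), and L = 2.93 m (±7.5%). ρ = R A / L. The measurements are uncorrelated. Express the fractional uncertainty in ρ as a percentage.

Relative error in a monomial: (δρ/ρ)² = Σ (nᵢ · δxᵢ/xᵢ)².
  (1·δR/R)² = (1×0.0710)² = 0.00504;  (1·δA/A)² = (1×0.0380)² = 0.00144;  (-1·δL/L)² = (-1×0.0750)² = 0.00562
δρ/ρ = √(0.0121) = 0.110

11.0%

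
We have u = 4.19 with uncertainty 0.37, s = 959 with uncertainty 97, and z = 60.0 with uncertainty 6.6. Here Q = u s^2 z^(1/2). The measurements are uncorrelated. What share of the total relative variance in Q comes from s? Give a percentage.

79.1%

(δQ/Q)² = (1·δu/u)² + (2·δs/s)² + (½·δz/z)²
  u term: (1×0.0883)² = 0.00780
  s term: (2×0.101)² = 0.0409
  z term: (0.5×0.110)² = 0.00302
Total = 0.0517. Share from s = 0.0409/0.0517 = 0.791.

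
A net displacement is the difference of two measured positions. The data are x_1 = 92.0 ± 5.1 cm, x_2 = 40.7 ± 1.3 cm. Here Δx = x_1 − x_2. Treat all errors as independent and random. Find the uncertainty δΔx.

5.26 cm

Sums and differences: (δΔx)² = Σ (cᵢ δxᵢ)².
  (δx_1)² = 26.0;  (δx_2)² = 1.69
δΔx = √(27.7) = 5.26 cm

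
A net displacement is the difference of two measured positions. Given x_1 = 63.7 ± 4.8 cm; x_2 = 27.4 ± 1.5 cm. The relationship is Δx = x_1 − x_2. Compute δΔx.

5.03 cm

Sums and differences: (δΔx)² = Σ (cᵢ δxᵢ)².
  (δx_1)² = 23.0;  (δx_2)² = 2.25
δΔx = √(25.3) = 5.03 cm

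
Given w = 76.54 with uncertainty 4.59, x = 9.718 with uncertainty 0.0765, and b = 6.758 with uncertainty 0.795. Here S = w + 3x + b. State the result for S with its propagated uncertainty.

112.5 ± 4.66

Each term contributes (cᵢ δxᵢ)² to (δS)²:
  (δw)² = 21.1;  (3·δx)² = 0.0527;  (δb)² = 0.632
δS = √(21.8) = 4.66
S = 112.5.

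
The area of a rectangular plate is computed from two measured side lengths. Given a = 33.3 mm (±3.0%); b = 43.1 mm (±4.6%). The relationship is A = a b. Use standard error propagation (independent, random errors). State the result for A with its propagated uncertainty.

1440 ± 78.8 mm^2

Relative error in a monomial: (δA/A)² = Σ (nᵢ · δxᵢ/xᵢ)².
  (1·δa/a)² = (1×0.0300)² = 0.000900;  (1·δb/b)² = (1×0.0460)² = 0.00212
δA/A = √(0.00302) = 0.0549
A = 1440 mm^2, so δA = 0.0549 × 1440 = 78.8 mm^2.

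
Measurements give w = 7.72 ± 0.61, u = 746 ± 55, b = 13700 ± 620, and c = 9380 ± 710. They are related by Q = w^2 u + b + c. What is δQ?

7810

Let p = w^2·u = 44500. δp/p = √((2·δw/w)² + (1·δu/u)²) = √(0.0250 + 0.00544) = 0.174, so δp = 7750.
Q = p + b + c: δQ = √(δp² + δb² + δc²) = √(6.01e+07 + 3.84e+05 + 5.04e+05) = 7810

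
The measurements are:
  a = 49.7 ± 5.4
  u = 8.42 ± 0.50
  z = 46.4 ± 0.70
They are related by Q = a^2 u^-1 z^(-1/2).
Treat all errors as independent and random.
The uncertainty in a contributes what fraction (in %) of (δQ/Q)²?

(δQ/Q)² = (2·δa/a)² + (-1·δu/u)² + (−½·δz/z)²
  a term: (2×0.109)² = 0.0472
  u term: (-1×0.0594)² = 0.00353
  z term: (-0.5×0.0151)² = 5.69e-05
Total = 0.0508. Share from a = 0.0472/0.0508 = 0.929.

92.9%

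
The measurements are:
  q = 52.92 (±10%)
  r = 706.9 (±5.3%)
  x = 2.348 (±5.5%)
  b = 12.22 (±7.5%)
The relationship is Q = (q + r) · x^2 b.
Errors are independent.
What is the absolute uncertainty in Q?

7280

Let u = q + r = 759.8. δu = √(δq² + δr²) = √(28.0 + 1400) = 37.8, so δu/u = 0.0498.
Q is then a monomial in u, x, b:
δQ/Q = √((δu/u)² + (2·δx/x)² + (1·δb/b)²) = √(0.00248 + 0.0121 + 0.00562) = 0.142
Q = 51190, so δQ = 0.142 × 51190 = 7280.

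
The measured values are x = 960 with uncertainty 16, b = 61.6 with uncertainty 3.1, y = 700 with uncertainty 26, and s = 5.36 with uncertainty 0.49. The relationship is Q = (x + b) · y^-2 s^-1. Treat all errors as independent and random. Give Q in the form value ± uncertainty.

Let u = x + b = 1020. δu = √(δx² + δb²) = √(256 + 9.61) = 16.3, so δu/u = 0.0160.
Q is then a monomial in u, y, s:
δQ/Q = √((δu/u)² + (-2·δy/y)² + (-1·δs/s)²) = √(0.000254 + 0.00552 + 0.00836) = 0.119
Q = 0.000389, so δQ = 0.119 × 0.000389 = 4.62e-05.

(3.89 ± 0.462) × 10^-4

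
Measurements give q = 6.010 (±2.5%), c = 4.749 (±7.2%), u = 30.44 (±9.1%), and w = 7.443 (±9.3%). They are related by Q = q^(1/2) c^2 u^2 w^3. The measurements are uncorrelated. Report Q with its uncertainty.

Q is a product of powers, so relative uncertainties combine in quadrature:
  (½·δq/q)² = (0.5×0.0250)² = 0.000156;  (2·δc/c)² = (2×0.0720)² = 0.0207;  (2·δu/u)² = (2×0.0910)² = 0.0331;  (3·δw/w)² = (3×0.0930)² = 0.0778
δQ/Q = √(0.132) = 0.363
Q = 2.112e+07, so δQ = 0.363 × 2.112e+07 = 7.67e+06.

(2.112 ± 0.767) × 10^7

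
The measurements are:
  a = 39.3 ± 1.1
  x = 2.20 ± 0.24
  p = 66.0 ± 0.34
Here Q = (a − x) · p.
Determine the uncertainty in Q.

Let u = a − x = 37.1. δu = √(δa² + δx²) = √(1.21 + 0.0576) = 1.13, so δu/u = 0.0303.
Q is then a monomial in u, p:
δQ/Q = √((δu/u)² + (1·δp/p)²) = √(0.000921 + 2.65e-05) = 0.0308
Q = 2450, so δQ = 0.0308 × 2450 = 75.4.

75.4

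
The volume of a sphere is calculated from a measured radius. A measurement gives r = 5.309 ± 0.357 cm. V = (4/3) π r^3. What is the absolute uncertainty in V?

126 cm^3

V ∝ r^3, so δV/V = |3| · δr/r = 3 × 0.0672 = 0.202.
V = 626.8 cm^3, so δV = 0.202 × 626.8 = 126 cm^3.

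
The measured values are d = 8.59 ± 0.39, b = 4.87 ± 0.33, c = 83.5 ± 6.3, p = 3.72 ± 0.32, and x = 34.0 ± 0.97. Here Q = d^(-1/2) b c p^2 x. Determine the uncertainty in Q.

13300

Products/powers → add relative errors in quadrature, weighted by exponent:
  (−½·δd/d)² = (-0.5×0.0454)² = 0.000515;  (1·δb/b)² = (1×0.0678)² = 0.00459;  (1·δc/c)² = (1×0.0754)² = 0.00569;  (2·δp/p)² = (2×0.0860)² = 0.0296;  (1·δx/x)² = (1×0.0285)² = 0.000814
δQ/Q = √(0.0412) = 0.203
Q = 65300, so δQ = 0.203 × 65300 = 13300.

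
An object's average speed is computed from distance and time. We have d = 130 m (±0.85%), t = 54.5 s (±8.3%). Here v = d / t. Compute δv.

v is a product of powers, so relative uncertainties combine in quadrature:
  (1·δd/d)² = (1×0.00850)² = 7.23e-05;  (-1·δt/t)² = (-1×0.0830)² = 0.00689
δv/v = √(0.00696) = 0.0834
v = 2.39 m/s, so δv = 0.0834 × 2.39 = 0.199 m/s.

0.199 m/s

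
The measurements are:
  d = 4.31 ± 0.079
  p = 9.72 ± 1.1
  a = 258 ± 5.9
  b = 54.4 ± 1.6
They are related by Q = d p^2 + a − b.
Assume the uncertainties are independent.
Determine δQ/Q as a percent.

15.2%

Let w = d·p^2 = 407. δw/w = √((1·δd/d)² + (2·δp/p)²) = √(0.000336 + 0.0512) = 0.227, so δw = 92.5.
Q = w + a − b: δQ = √(δw² + δa² + δb²) = √(8550 + 34.8 + 2.56) = 92.7
Q = 611, so δQ/Q = 92.7/611 = 0.152.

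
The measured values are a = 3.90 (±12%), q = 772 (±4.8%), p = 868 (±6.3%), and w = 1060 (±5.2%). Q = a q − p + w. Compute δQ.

397

Let h = a·q = 3010. δh/h = √((1·δa/a)² + (1·δq/q)²) = √(0.0144 + 0.00230) = 0.129, so δh = 389.
Q = h − p + w: δQ = √(δh² + δp² + δw²) = √(1.51e+05 + 2990 + 3040) = 397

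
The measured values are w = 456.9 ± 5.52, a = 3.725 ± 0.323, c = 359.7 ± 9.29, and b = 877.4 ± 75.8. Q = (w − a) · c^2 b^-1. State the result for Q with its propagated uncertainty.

66830 ± 6780

Let u = w − a = 453.2. δu = √(δw² + δa²) = √(30.5 + 0.104) = 5.53, so δu/u = 0.0122.
Q is then a monomial in u, c, b:
δQ/Q = √((δu/u)² + (2·δc/c)² + (-1·δb/b)²) = √(0.000149 + 0.00267 + 0.00746) = 0.101
Q = 66830, so δQ = 0.101 × 66830 = 6780.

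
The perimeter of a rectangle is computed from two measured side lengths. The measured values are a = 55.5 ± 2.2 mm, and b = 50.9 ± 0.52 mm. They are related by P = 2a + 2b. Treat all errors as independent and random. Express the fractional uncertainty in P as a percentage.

Absolute uncertainties add in quadrature for a linear combination:
  (2·δa)² = 19.4;  (2·δb)² = 1.08
δP = √(20.4) = 4.52 mm
P = 213 mm, so δP/P = 4.52/213 = 0.0212.

2.12%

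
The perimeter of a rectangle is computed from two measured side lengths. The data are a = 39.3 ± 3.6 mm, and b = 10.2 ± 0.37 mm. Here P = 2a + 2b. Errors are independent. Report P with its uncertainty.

For a sum/difference, combine absolute errors in quadrature:
  (2·δa)² = 51.8;  (2·δb)² = 0.548
δP = √(52.4) = 7.24 mm
P = 99.0 mm.

99.0 ± 7.24 mm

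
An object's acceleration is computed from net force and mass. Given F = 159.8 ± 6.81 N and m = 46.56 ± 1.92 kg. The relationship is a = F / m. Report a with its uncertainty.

Products/powers → add relative errors in quadrature, weighted by exponent:
  (1·δF/F)² = (1×0.0426)² = 0.00182;  (-1·δm/m)² = (-1×0.0412)² = 0.00170
δa/a = √(0.00352) = 0.0593
a = 3.432 m/s^2, so δa = 0.0593 × 3.432 = 0.204 m/s^2.

3.432 ± 0.204 m/s^2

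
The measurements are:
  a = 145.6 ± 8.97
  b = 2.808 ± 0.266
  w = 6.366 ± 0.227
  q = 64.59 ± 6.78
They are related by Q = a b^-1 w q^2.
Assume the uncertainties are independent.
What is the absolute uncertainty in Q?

Products/powers → add relative errors in quadrature, weighted by exponent:
  (1·δa/a)² = (1×0.0616)² = 0.00380;  (-1·δb/b)² = (-1×0.0947)² = 0.00897;  (1·δw/w)² = (1×0.0357)² = 0.00127;  (2·δq/q)² = (2×0.105)² = 0.0441
δQ/Q = √(0.0581) = 0.241
Q = 1.377e+06, so δQ = 0.241 × 1.377e+06 = 3.32e+05.

3.32e+05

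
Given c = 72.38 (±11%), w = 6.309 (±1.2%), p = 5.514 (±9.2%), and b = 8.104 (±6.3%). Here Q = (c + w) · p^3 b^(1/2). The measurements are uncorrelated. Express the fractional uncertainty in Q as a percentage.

29.6%

Let u = c + w = 78.69. δu = √(δc² + δw²) = √(63.4 + 0.00573) = 7.96, so δu/u = 0.101.
Q is then a monomial in u, p, b:
δQ/Q = √((δu/u)² + (3·δp/p)² + (½·δb/b)²) = √(0.0102 + 0.0762 + 0.000992) = 0.296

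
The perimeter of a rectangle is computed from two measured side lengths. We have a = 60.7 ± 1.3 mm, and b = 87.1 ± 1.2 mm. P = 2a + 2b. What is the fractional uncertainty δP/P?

0.0120

Sums and differences: (δP)² = Σ (cᵢ δxᵢ)².
  (2·δa)² = 6.76;  (2·δb)² = 5.76
δP = √(12.5) = 3.54 mm
P = 296 mm, so δP/P = 3.54/296 = 0.0120.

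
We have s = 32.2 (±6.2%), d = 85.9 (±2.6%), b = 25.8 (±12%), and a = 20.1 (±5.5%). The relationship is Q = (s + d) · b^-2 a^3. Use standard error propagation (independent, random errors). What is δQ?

421

Let u = s + d = 118. δu = √(δs² + δd²) = √(3.99 + 4.99) = 3.00, so δu/u = 0.0254.
Q is then a monomial in u, b, a:
δQ/Q = √((δu/u)² + (-2·δb/b)² + (3·δa/a)²) = √(0.000643 + 0.0576 + 0.0272) = 0.292
Q = 1440, so δQ = 0.292 × 1440 = 421.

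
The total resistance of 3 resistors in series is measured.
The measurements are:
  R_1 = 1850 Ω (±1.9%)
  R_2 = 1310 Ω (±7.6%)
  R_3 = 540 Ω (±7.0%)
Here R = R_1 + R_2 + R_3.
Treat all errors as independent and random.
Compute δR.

112 Ω

Absolute uncertainties add in quadrature for a linear combination:
  (δR_1)² = 1240;  (δR_2)² = 9910;  (δR_3)² = 1430
δR = √(12600) = 112 Ω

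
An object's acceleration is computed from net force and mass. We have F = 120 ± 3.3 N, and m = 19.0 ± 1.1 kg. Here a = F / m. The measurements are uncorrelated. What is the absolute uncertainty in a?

a is a product of powers, so relative uncertainties combine in quadrature:
  (1·δF/F)² = (1×0.0275)² = 0.000756;  (-1·δm/m)² = (-1×0.0579)² = 0.00335
δa/a = √(0.00411) = 0.0641
a = 6.32 m/s^2, so δa = 0.0641 × 6.32 = 0.405 m/s^2.

0.405 m/s^2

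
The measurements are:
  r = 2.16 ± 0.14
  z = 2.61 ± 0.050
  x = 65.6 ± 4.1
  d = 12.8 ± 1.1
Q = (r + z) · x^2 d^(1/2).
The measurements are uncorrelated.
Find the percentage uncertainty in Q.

13.6%

Let u = r + z = 4.77. δu = √(δr² + δz²) = √(0.0196 + 0.00250) = 0.149, so δu/u = 0.0312.
Q is then a monomial in u, x, d:
δQ/Q = √((δu/u)² + (2·δx/x)² + (½·δd/d)²) = √(0.000971 + 0.0156 + 0.00185) = 0.136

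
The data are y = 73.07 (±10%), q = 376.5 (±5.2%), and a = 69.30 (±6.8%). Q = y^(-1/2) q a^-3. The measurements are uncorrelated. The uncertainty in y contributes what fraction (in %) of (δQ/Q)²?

5.34%

(δQ/Q)² = (−½·δy/y)² + (1·δq/q)² + (-3·δa/a)²
  y term: (-0.5×0.100)² = 0.00250
  q term: (1×0.0520)² = 0.00270
  a term: (-3×0.0680)² = 0.0416
Total = 0.0468. Share from y = 0.00250/0.0468 = 0.0534.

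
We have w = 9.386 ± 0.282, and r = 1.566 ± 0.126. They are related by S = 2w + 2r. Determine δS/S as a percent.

Each term contributes (cᵢ δxᵢ)² to (δS)²:
  (2·δw)² = 0.318;  (2·δr)² = 0.0635
δS = √(0.382) = 0.618
S = 21.90, so δS/S = 0.618/21.90 = 0.0282.

2.82%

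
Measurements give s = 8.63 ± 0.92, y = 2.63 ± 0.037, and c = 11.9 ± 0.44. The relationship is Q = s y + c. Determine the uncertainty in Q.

Let p = s·y = 22.7. δp/p = √((1·δs/s)² + (1·δy/y)²) = √(0.0114 + 0.000198) = 0.108, so δp = 2.44.
Q = p + c: δQ = √(δp² + δc²) = √(5.96 + 0.194) = 2.48

2.48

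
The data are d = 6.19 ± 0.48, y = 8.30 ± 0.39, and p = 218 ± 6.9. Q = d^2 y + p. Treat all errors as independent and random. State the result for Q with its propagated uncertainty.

536 ± 52.0

Let w = d^2·y = 318. δw/w = √((2·δd/d)² + (1·δy/y)²) = √(0.0241 + 0.00221) = 0.162, so δw = 51.5.
Q = w + p: δQ = √(δw² + δp²) = √(2660 + 47.6) = 52.0
Q = 536.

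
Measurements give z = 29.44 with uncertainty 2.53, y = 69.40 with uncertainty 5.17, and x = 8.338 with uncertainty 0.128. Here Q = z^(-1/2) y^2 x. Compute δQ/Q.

0.156

Q is a product of powers, so relative uncertainties combine in quadrature:
  (−½·δz/z)² = (-0.5×0.0859)² = 0.00185;  (2·δy/y)² = (2×0.0745)² = 0.0222;  (1·δx/x)² = (1×0.0154)² = 0.000236
δQ/Q = √(0.0243) = 0.156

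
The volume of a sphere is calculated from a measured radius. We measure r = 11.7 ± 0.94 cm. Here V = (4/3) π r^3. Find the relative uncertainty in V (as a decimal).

0.241

V ∝ r^3, so δV/V = |3| · δr/r = 3 × 0.0803 = 0.241.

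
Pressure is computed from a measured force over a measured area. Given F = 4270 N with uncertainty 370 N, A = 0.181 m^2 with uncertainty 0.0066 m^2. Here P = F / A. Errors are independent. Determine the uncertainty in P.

P is a product of powers, so relative uncertainties combine in quadrature:
  (1·δF/F)² = (1×0.0867)² = 0.00751;  (-1·δA/A)² = (-1×0.0365)² = 0.00133
δP/P = √(0.00884) = 0.0940
P = 23600 Pa, so δP = 0.0940 × 23600 = 2220 Pa.

2220 Pa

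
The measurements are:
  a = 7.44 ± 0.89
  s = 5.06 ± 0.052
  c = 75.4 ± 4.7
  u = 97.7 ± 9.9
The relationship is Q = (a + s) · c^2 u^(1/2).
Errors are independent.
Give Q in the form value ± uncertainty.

Let w = a + s = 12.5. δw = √(δa² + δs²) = √(0.792 + 0.00270) = 0.892, so δw/w = 0.0713.
Q is then a monomial in w, c, u:
δQ/Q = √((δw/w)² + (2·δc/c)² + (½·δu/u)²) = √(0.00509 + 0.0155 + 0.00257) = 0.152
Q = 7.02e+05, so δQ = 0.152 × 7.02e+05 = 1.07e+05.

(7.02 ± 1.07) × 10^5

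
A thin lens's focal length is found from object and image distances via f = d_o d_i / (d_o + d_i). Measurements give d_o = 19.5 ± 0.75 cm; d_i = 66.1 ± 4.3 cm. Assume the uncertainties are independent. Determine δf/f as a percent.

3.32%

∂f/∂d_o = (d_i/(d_o+d_i))² = 0.596;  ∂f/∂d_i = (d_o/(d_o+d_i))² = 0.0519
δf = √((∂f/∂d_o · δd_o)² + (∂f/∂d_i · δd_i)²) = √(0.200 + 0.0498) = 0.500 cm
f = 15.1 cm, so δf/f = 0.500/15.1 = 0.0332.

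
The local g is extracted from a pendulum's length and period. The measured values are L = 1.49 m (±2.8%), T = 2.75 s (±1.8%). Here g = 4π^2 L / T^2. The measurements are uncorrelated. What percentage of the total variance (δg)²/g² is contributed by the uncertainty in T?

(δg/g)² = (1·δL/L)² + (-2·δT/T)²
  L term: (1×0.0280)² = 0.000784
  T term: (-2×0.0180)² = 0.00130
Total = 0.00208. Share from T = 0.00130/0.00208 = 0.623.

62.3%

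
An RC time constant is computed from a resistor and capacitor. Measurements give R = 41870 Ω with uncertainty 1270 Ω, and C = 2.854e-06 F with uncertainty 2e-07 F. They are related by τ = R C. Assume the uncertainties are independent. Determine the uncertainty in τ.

0.00912 s

For a monomial τ ∝ R, C, fractional errors add in quadrature:
  (1·δR/R)² = (1×0.0303)² = 0.000920;  (1·δC/C)² = (1×0.0701)² = 0.00491
δτ/τ = √(0.00583) = 0.0764
τ = 0.1195 s, so δτ = 0.0764 × 0.1195 = 0.00912 s.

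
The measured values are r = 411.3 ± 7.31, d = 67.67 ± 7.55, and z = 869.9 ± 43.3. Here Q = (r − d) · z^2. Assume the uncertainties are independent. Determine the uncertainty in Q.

2.71e+07

Let u = r − d = 343.6. δu = √(δr² + δd²) = √(53.4 + 57.0) = 10.5, so δu/u = 0.0306.
Q is then a monomial in u, z:
δQ/Q = √((δu/u)² + (2·δz/z)²) = √(0.000935 + 0.00991) = 0.104
Q = 2.6e+08, so δQ = 0.104 × 2.6e+08 = 2.71e+07.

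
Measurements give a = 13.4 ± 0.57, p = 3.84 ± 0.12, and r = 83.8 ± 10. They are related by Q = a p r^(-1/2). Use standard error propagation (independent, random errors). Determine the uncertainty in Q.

0.448

Q is a product of powers, so relative uncertainties combine in quadrature:
  (1·δa/a)² = (1×0.0425)² = 0.00181;  (1·δp/p)² = (1×0.0312)² = 0.000977;  (−½·δr/r)² = (-0.5×0.119)² = 0.00356
δQ/Q = √(0.00635) = 0.0797
Q = 5.62, so δQ = 0.0797 × 5.62 = 0.448.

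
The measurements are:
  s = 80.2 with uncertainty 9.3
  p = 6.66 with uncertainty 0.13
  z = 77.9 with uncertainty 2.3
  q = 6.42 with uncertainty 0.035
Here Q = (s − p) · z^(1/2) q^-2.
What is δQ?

Let u = s − p = 73.5. δu = √(δs² + δp²) = √(86.5 + 0.0169) = 9.30, so δu/u = 0.126.
Q is then a monomial in u, z, q:
δQ/Q = √((δu/u)² + (½·δz/z)² + (-2·δq/q)²) = √(0.0160 + 0.000218 + 0.000119) = 0.128
Q = 15.7, so δQ = 0.128 × 15.7 = 2.01.

2.01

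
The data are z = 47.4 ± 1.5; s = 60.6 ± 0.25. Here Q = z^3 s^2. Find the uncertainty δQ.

For a monomial Q ∝ z^3, s^2, fractional errors add in quadrature:
  (3·δz/z)² = (3×0.0316)² = 0.00901;  (2·δs/s)² = (2×0.00413)² = 6.81e-05
δQ/Q = √(0.00908) = 0.0953
Q = 3.91e+08, so δQ = 0.0953 × 3.91e+08 = 3.73e+07.

3.73e+07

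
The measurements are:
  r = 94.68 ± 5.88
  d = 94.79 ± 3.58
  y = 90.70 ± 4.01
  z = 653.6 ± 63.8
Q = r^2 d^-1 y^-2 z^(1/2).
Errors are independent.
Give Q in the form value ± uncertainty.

0.2939 ± 0.0483

Since Q is a product/quotient, work with relative uncertainties:
  (2·δr/r)² = (2×0.0621)² = 0.0154;  (-1·δd/d)² = (-1×0.0378)² = 0.00143;  (-2·δy/y)² = (-2×0.0442)² = 0.00782;  (½·δz/z)² = (0.5×0.0976)² = 0.00238
δQ/Q = √(0.0271) = 0.164
Q = 0.2939, so δQ = 0.164 × 0.2939 = 0.0483.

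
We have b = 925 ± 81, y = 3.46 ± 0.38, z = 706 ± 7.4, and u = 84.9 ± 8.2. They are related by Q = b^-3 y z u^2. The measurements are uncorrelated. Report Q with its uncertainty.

Each factor contributes (exponent × relative error)² to (δQ/Q)²:
  (-3·δb/b)² = (-3×0.0876)² = 0.0690;  (1·δy/y)² = (1×0.110)² = 0.0121;  (1·δz/z)² = (1×0.0105)² = 0.000110;  (2·δu/u)² = (2×0.0966)² = 0.0373
δQ/Q = √(0.118) = 0.344
Q = 0.0222, so δQ = 0.344 × 0.0222 = 0.00766.

0.0222 ± 0.00766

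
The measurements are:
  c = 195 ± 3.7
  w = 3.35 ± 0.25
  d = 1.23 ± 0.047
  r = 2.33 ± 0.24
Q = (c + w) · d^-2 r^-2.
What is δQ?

Let u = c + w = 198. δu = √(δc² + δw²) = √(13.7 + 0.0625) = 3.71, so δu/u = 0.0187.
Q is then a monomial in u, d, r:
δQ/Q = √((δu/u)² + (-2·δd/d)² + (-2·δr/r)²) = √(0.000350 + 0.00584 + 0.0424) = 0.221
Q = 24.1, so δQ = 0.221 × 24.1 = 5.33.

5.33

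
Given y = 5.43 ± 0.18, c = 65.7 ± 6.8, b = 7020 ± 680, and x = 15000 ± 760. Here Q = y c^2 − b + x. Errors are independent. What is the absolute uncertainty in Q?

Let p = y·c^2 = 23400. δp/p = √((1·δy/y)² + (2·δc/c)²) = √(0.00110 + 0.0428) = 0.210, so δp = 4910.
Q = p − b + x: δQ = √(δp² + δb² + δx²) = √(2.41e+07 + 4.62e+05 + 5.78e+05) = 5020

5020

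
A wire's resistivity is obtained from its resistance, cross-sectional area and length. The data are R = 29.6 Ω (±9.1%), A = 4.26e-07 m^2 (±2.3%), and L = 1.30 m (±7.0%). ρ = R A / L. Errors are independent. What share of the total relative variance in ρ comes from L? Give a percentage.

35.7%

(δρ/ρ)² = (1·δR/R)² + (1·δA/A)² + (-1·δL/L)²
  R term: (1×0.0910)² = 0.00828
  A term: (1×0.0230)² = 0.000529
  L term: (-1×0.0700)² = 0.00490
Total = 0.0137. Share from L = 0.00490/0.0137 = 0.357.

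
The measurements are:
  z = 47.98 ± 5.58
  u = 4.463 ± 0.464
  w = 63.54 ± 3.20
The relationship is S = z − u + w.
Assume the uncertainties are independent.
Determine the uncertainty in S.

Sums and differences: (δS)² = Σ (cᵢ δxᵢ)².
  (δz)² = 31.1;  (δu)² = 0.215;  (δw)² = 10.2
δS = √(41.6) = 6.45

6.45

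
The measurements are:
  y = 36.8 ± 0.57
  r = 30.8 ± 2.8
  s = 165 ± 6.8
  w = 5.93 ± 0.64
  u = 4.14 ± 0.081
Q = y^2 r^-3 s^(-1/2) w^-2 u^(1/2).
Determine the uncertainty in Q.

7.31e-05

Each factor contributes (exponent × relative error)² to (δQ/Q)²:
  (2·δy/y)² = (2×0.0155)² = 0.000960;  (-3·δr/r)² = (-3×0.0909)² = 0.0744;  (−½·δs/s)² = (-0.5×0.0412)² = 0.000425;  (-2·δw/w)² = (-2×0.108)² = 0.0466;  (½·δu/u)² = (0.5×0.0196)² = 9.57e-05
δQ/Q = √(0.122) = 0.350
Q = 0.000209, so δQ = 0.350 × 0.000209 = 7.31e-05.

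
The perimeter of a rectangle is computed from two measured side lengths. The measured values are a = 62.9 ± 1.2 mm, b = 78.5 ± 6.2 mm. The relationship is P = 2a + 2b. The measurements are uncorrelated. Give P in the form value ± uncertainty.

Sums and differences: (δP)² = Σ (cᵢ δxᵢ)².
  (2·δa)² = 5.76;  (2·δb)² = 154
δP = √(160) = 12.6 mm
P = 283 mm.

283 ± 12.6 mm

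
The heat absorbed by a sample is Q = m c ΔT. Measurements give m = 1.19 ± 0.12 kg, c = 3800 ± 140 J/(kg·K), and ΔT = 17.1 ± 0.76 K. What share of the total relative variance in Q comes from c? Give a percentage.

10.1%

(δQ/Q)² = (1·δm/m)² + (1·δc/c)² + (1·δΔT/ΔT)²
  m term: (1×0.101)² = 0.0102
  c term: (1×0.0368)² = 0.00136
  ΔT term: (1×0.0444)² = 0.00198
Total = 0.0135. Share from c = 0.00136/0.0135 = 0.101.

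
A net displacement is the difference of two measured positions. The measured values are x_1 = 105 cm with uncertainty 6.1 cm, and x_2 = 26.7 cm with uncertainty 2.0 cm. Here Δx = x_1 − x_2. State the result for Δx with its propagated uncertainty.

Absolute uncertainties add in quadrature for a linear combination:
  (δx_1)² = 37.2;  (δx_2)² = 4.00
δΔx = √(41.2) = 6.42 cm
Δx = 78.3 cm.

78.3 ± 6.42 cm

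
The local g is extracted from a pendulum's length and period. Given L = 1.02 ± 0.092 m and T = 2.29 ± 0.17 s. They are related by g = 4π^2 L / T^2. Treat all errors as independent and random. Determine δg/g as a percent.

Products/powers → add relative errors in quadrature, weighted by exponent:
  (1·δL/L)² = (1×0.0902)² = 0.00814;  (-2·δT/T)² = (-2×0.0742)² = 0.0220
δg/g = √(0.0302) = 0.174

17.4%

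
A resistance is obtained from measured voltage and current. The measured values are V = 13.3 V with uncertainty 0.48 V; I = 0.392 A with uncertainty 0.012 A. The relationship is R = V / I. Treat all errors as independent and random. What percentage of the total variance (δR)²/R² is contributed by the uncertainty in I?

(δR/R)² = (1·δV/V)² + (-1·δI/I)²
  V term: (1×0.0361)² = 0.00130
  I term: (-1×0.0306)² = 0.000937
Total = 0.00224. Share from I = 0.000937/0.00224 = 0.418.

41.8%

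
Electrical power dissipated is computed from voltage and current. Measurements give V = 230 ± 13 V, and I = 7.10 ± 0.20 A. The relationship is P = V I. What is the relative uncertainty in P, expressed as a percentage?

P is a product of powers, so relative uncertainties combine in quadrature:
  (1·δV/V)² = (1×0.0565)² = 0.00319;  (1·δI/I)² = (1×0.0282)² = 0.000793
δP/P = √(0.00399) = 0.0632

6.32%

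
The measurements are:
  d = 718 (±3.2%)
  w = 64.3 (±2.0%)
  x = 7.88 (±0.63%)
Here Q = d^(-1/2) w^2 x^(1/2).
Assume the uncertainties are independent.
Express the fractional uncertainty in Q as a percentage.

Each factor contributes (exponent × relative error)² to (δQ/Q)²:
  (−½·δd/d)² = (-0.5×0.0320)² = 0.000256;  (2·δw/w)² = (2×0.0200)² = 0.00160;  (½·δx/x)² = (0.5×0.00630)² = 9.92e-06
δQ/Q = √(0.00187) = 0.0432

4.32%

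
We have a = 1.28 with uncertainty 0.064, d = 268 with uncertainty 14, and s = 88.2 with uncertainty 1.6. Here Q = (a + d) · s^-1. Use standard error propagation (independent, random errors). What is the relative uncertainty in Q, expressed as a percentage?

5.51%

Let u = a + d = 269. δu = √(δa² + δd²) = √(0.00410 + 196) = 14.0, so δu/u = 0.0520.
Q is then a monomial in u, s:
δQ/Q = √((δu/u)² + (-1·δs/s)²) = √(0.00270 + 0.000329) = 0.0551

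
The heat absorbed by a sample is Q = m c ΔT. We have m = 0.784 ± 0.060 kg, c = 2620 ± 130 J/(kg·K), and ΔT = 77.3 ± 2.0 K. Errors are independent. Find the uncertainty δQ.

15100 J

Each factor contributes (exponent × relative error)² to (δQ/Q)²:
  (1·δm/m)² = (1×0.0765)² = 0.00586;  (1·δc/c)² = (1×0.0496)² = 0.00246;  (1·δΔT/ΔT)² = (1×0.0259)² = 0.000669
δQ/Q = √(0.00899) = 0.0948
Q = 1.59e+05 J, so δQ = 0.0948 × 1.59e+05 = 15100 J.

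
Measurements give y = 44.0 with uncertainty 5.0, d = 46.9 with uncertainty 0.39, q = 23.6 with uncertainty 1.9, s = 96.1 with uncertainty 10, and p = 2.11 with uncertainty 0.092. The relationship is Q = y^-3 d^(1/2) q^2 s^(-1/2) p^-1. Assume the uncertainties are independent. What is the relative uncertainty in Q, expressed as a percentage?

Relative error in a monomial: (δQ/Q)² = Σ (nᵢ · δxᵢ/xᵢ)².
  (-3·δy/y)² = (-3×0.114)² = 0.116;  (½·δd/d)² = (0.5×0.00832)² = 1.73e-05;  (2·δq/q)² = (2×0.0805)² = 0.0259;  (−½·δs/s)² = (-0.5×0.104)² = 0.00271;  (-1·δp/p)² = (-1×0.0436)² = 0.00190
δQ/Q = √(0.147) = 0.383

38.3%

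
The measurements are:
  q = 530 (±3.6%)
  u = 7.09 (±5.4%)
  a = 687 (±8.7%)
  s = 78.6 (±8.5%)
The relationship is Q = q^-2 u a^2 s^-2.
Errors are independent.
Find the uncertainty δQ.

0.000500

Q is a product of powers, so relative uncertainties combine in quadrature:
  (-2·δq/q)² = (-2×0.0360)² = 0.00518;  (1·δu/u)² = (1×0.0540)² = 0.00292;  (2·δa/a)² = (2×0.0870)² = 0.0303;  (-2·δs/s)² = (-2×0.0850)² = 0.0289
δQ/Q = √(0.0673) = 0.259
Q = 0.00193, so δQ = 0.259 × 0.00193 = 0.000500.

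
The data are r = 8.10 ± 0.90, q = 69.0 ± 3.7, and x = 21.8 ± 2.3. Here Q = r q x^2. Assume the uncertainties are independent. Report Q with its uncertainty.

Relative error in a monomial: (δQ/Q)² = Σ (nᵢ · δxᵢ/xᵢ)².
  (1·δr/r)² = (1×0.111)² = 0.0123;  (1·δq/q)² = (1×0.0536)² = 0.00288;  (2·δx/x)² = (2×0.106)² = 0.0445
δQ/Q = √(0.0597) = 0.244
Q = 2.66e+05, so δQ = 0.244 × 2.66e+05 = 64900.

(2.66 ± 0.649) × 10^5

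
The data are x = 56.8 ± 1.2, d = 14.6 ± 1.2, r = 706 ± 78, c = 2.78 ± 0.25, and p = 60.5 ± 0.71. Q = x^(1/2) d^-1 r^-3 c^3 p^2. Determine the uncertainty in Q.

5.03e-05

Each factor contributes (exponent × relative error)² to (δQ/Q)²:
  (½·δx/x)² = (0.5×0.0211)² = 0.000112;  (-1·δd/d)² = (-1×0.0822)² = 0.00676;  (-3·δr/r)² = (-3×0.110)² = 0.110;  (3·δc/c)² = (3×0.0899)² = 0.0728;  (2·δp/p)² = (2×0.0117)² = 0.000551
δQ/Q = √(0.190) = 0.436
Q = 0.000115, so δQ = 0.436 × 0.000115 = 5.03e-05.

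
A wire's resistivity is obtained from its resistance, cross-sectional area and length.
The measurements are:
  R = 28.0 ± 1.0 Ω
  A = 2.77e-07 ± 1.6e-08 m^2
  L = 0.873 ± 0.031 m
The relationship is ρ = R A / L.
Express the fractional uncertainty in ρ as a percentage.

7.66%

Products/powers → add relative errors in quadrature, weighted by exponent:
  (1·δR/R)² = (1×0.0357)² = 0.00128;  (1·δA/A)² = (1×0.0578)² = 0.00334;  (-1·δL/L)² = (-1×0.0355)² = 0.00126
δρ/ρ = √(0.00587) = 0.0766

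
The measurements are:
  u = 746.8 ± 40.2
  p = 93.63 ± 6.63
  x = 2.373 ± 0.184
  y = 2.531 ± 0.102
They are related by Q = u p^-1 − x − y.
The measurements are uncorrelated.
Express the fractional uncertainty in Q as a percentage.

24.1%

Let w = u·p^-1 = 7.976. δw/w = √((1·δu/u)² + (-1·δp/p)²) = √(0.00290 + 0.00501) = 0.0889, so δw = 0.709.
Q = w − x − y: δQ = √(δw² + δx² + δy²) = √(0.503 + 0.0339 + 0.0104) = 0.740
Q = 3.072, so δQ/Q = 0.740/3.072 = 0.241.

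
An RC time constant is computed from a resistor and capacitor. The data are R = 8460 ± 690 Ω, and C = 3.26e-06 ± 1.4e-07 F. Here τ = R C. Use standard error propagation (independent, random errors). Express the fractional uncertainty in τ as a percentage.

9.22%

Since τ is a product/quotient, work with relative uncertainties:
  (1·δR/R)² = (1×0.0816)² = 0.00665;  (1·δC/C)² = (1×0.0429)² = 0.00184
δτ/τ = √(0.00850) = 0.0922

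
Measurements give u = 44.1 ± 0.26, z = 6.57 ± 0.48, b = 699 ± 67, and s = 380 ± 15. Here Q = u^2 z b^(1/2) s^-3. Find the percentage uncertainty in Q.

14.8%

For a monomial Q ∝ u^2, z, b^(1/2), s^-3, fractional errors add in quadrature:
  (2·δu/u)² = (2×0.00590)² = 0.000139;  (1·δz/z)² = (1×0.0731)² = 0.00534;  (½·δb/b)² = (0.5×0.0959)² = 0.00230;  (-3·δs/s)² = (-3×0.0395)² = 0.0140
δQ/Q = √(0.0218) = 0.148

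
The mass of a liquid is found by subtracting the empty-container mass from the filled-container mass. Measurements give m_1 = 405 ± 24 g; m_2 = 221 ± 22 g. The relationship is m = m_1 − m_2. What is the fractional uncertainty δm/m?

0.177

Sums and differences: (δm)² = Σ (cᵢ δxᵢ)².
  (δm_1)² = 576;  (δm_2)² = 484
δm = √(1060) = 32.6 g
m = 184 g, so δm/m = 32.6/184 = 0.177.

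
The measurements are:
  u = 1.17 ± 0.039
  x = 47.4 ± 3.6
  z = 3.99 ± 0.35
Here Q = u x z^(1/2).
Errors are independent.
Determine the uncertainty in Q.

10.4

For a monomial Q ∝ u, x, z^(1/2), fractional errors add in quadrature:
  (1·δu/u)² = (1×0.0333)² = 0.00111;  (1·δx/x)² = (1×0.0759)² = 0.00577;  (½·δz/z)² = (0.5×0.0877)² = 0.00192
δQ/Q = √(0.00880) = 0.0938
Q = 111, so δQ = 0.0938 × 111 = 10.4.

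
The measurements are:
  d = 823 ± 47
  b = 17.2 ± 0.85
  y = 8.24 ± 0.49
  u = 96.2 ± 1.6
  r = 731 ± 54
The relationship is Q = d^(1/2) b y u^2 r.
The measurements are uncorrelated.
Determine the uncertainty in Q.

3.18e+09

For a monomial Q ∝ d^(1/2), b, y, u^2, r, fractional errors add in quadrature:
  (½·δd/d)² = (0.5×0.0571)² = 0.000815;  (1·δb/b)² = (1×0.0494)² = 0.00244;  (1·δy/y)² = (1×0.0595)² = 0.00354;  (2·δu/u)² = (2×0.0166)² = 0.00111;  (1·δr/r)² = (1×0.0739)² = 0.00546
δQ/Q = √(0.0134) = 0.116
Q = 2.75e+10, so δQ = 0.116 × 2.75e+10 = 3.18e+09.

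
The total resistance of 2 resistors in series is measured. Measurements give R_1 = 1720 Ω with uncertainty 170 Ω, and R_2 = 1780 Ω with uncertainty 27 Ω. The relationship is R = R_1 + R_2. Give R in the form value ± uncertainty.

3500 ± 172 Ω

Each term contributes (cᵢ δxᵢ)² to (δR)²:
  (δR_1)² = 28900;  (δR_2)² = 729
δR = √(29600) = 172 Ω
R = 3500 Ω.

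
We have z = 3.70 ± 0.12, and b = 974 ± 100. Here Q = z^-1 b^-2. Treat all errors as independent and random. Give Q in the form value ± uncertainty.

Since Q is a product/quotient, work with relative uncertainties:
  (-1·δz/z)² = (-1×0.0324)² = 0.00105;  (-2·δb/b)² = (-2×0.103)² = 0.0422
δQ/Q = √(0.0432) = 0.208
Q = 2.85e-07, so δQ = 0.208 × 2.85e-07 = 5.92e-08.

(2.85 ± 0.592) × 10^-7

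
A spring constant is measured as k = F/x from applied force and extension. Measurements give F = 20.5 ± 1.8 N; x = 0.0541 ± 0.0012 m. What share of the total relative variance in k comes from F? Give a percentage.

(δk/k)² = (1·δF/F)² + (-1·δx/x)²
  F term: (1×0.0878)² = 0.00771
  x term: (-1×0.0222)² = 0.000492
Total = 0.00820. Share from F = 0.00771/0.00820 = 0.940.

94.0%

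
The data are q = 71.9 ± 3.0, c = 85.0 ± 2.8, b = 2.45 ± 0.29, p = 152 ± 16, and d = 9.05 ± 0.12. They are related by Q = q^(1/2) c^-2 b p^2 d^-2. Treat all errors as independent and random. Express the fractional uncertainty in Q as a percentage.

25.3%

Each factor contributes (exponent × relative error)² to (δQ/Q)²:
  (½·δq/q)² = (0.5×0.0417)² = 0.000435;  (-2·δc/c)² = (-2×0.0329)² = 0.00434;  (1·δb/b)² = (1×0.118)² = 0.0140;  (2·δp/p)² = (2×0.105)² = 0.0443;  (-2·δd/d)² = (-2×0.0133)² = 0.000703
δQ/Q = √(0.0638) = 0.253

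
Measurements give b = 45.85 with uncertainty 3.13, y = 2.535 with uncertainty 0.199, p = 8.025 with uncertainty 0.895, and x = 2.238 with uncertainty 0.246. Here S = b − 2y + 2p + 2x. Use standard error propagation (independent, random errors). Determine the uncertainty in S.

Sums and differences: (δS)² = Σ (cᵢ δxᵢ)².
  (δb)² = 9.80;  (2·δy)² = 0.158;  (2·δp)² = 3.20;  (2·δx)² = 0.242
δS = √(13.4) = 3.66

3.66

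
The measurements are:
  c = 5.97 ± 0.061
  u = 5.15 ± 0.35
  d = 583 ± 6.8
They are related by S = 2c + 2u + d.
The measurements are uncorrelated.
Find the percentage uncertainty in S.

For a sum/difference, combine absolute errors in quadrature:
  (2·δc)² = 0.0149;  (2·δu)² = 0.490;  (δd)² = 46.2
δS = √(46.7) = 6.84
S = 605, so δS/S = 6.84/605 = 0.0113.

1.13%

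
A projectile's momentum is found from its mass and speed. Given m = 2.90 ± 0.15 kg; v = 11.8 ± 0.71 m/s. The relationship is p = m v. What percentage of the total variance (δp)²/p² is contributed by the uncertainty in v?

(δp/p)² = (1·δm/m)² + (1·δv/v)²
  m term: (1×0.0517)² = 0.00268
  v term: (1×0.0602)² = 0.00362
Total = 0.00630. Share from v = 0.00362/0.00630 = 0.575.

57.5%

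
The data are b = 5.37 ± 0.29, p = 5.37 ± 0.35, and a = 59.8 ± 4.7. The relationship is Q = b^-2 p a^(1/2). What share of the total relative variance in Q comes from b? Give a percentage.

(δQ/Q)² = (-2·δb/b)² + (1·δp/p)² + (½·δa/a)²
  b term: (-2×0.0540)² = 0.0117
  p term: (1×0.0652)² = 0.00425
  a term: (0.5×0.0786)² = 0.00154
Total = 0.0175. Share from b = 0.0117/0.0175 = 0.668.

66.8%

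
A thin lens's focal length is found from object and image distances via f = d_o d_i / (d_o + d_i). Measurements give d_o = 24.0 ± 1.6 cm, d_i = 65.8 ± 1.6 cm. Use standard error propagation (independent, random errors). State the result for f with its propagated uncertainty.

∂f/∂d_o = (d_i/(d_o+d_i))² = 0.537;  ∂f/∂d_i = (d_o/(d_o+d_i))² = 0.0714
δf = √((∂f/∂d_o · δd_o)² + (∂f/∂d_i · δd_i)²) = √(0.738 + 0.0131) = 0.867 cm
f = 17.6 cm.

17.6 ± 0.867 cm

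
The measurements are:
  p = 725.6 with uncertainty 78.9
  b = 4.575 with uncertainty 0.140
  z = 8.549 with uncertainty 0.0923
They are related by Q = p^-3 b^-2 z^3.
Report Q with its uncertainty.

Each factor contributes (exponent × relative error)² to (δQ/Q)²:
  (-3·δp/p)² = (-3×0.109)² = 0.106;  (-2·δb/b)² = (-2×0.0306)² = 0.00375;  (3·δz/z)² = (3×0.0108)² = 0.00105
δQ/Q = √(0.111) = 0.333
Q = 7.814e-08, so δQ = 0.333 × 7.814e-08 = 2.61e-08.

(7.814 ± 2.61) × 10^-8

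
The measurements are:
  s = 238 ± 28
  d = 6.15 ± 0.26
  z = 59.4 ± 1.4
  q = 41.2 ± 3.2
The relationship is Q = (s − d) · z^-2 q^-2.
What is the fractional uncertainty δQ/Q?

0.202

Let u = s − d = 232. δu = √(δs² + δd²) = √(784 + 0.0676) = 28.0, so δu/u = 0.121.
Q is then a monomial in u, z, q:
δQ/Q = √((δu/u)² + (-2·δz/z)² + (-2·δq/q)²) = √(0.0146 + 0.00222 + 0.0241) = 0.202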